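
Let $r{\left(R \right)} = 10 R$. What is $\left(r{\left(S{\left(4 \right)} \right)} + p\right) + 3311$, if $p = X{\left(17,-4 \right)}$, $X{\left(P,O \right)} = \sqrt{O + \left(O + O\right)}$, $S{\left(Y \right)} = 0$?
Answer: $3311 + 2 i \sqrt{3} \approx 3311.0 + 3.4641 i$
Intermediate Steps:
$X{\left(P,O \right)} = \sqrt{3} \sqrt{O}$ ($X{\left(P,O \right)} = \sqrt{O + 2 O} = \sqrt{3 O} = \sqrt{3} \sqrt{O}$)
$p = 2 i \sqrt{3}$ ($p = \sqrt{3} \sqrt{-4} = \sqrt{3} \cdot 2 i = 2 i \sqrt{3} \approx 3.4641 i$)
$\left(r{\left(S{\left(4 \right)} \right)} + p\right) + 3311 = \left(10 \cdot 0 + 2 i \sqrt{3}\right) + 3311 = \left(0 + 2 i \sqrt{3}\right) + 3311 = 2 i \sqrt{3} + 3311 = 3311 + 2 i \sqrt{3}$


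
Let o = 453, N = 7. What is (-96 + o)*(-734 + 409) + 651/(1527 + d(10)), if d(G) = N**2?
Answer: -182854749/1576 ≈ -1.1602e+5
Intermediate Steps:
d(G) = 49 (d(G) = 7**2 = 49)
(-96 + o)*(-734 + 409) + 651/(1527 + d(10)) = (-96 + 453)*(-734 + 409) + 651/(1527 + 49) = 357*(-325) + 651/1576 = -116025 + (1/1576)*651 = -116025 + 651/1576 = -182854749/1576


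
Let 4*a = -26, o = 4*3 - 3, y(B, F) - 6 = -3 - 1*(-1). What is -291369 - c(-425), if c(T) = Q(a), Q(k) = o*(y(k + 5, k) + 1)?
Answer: -291414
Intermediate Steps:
y(B, F) = 4 (y(B, F) = 6 + (-3 - 1*(-1)) = 6 + (-3 + 1) = 6 - 2 = 4)
o = 9 (o = 12 - 3 = 9)
a = -13/2 (a = (1/4)*(-26) = -13/2 ≈ -6.5000)
Q(k) = 45 (Q(k) = 9*(4 + 1) = 9*5 = 45)
c(T) = 45
-291369 - c(-425) = -291369 - 1*45 = -291369 - 45 = -291414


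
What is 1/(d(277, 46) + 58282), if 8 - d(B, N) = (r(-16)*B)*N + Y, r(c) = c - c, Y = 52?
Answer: 1/58238 ≈ 1.7171e-5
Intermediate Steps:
r(c) = 0
d(B, N) = -44 (d(B, N) = 8 - ((0*B)*N + 52) = 8 - (0*N + 52) = 8 - (0 + 52) = 8 - 1*52 = 8 - 52 = -44)
1/(d(277, 46) + 58282) = 1/(-44 + 58282) = 1/58238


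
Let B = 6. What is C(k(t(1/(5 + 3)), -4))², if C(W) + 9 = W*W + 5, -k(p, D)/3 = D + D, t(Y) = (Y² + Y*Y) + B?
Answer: 327184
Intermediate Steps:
t(Y) = 6 + 2*Y² (t(Y) = (Y² + Y*Y) + 6 = (Y² + Y²) + 6 = 2*Y² + 6 = 6 + 2*Y²)
k(p, D) = -6*D (k(p, D) = -3*(D + D) = -6*D)
C(W) = -4 + W² (C(W) = -9 + (W*W + 5) = -9 + (W² + 5) = -9 + (5 + W²) = -4 + W²)
C(k(t(1/(5 + 3)), -4))² = (-4 + (-6*(-4))²)² = (-4 + 24²)² = (-4 + 576)² = 572² = 327184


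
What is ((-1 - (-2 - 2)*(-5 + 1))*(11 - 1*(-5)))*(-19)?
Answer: 5168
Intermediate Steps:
((-1 - (-2 - 2)*(-5 + 1))*(11 - 1*(-5)))*(-19) = ((-1 - (-4)*(-4))*(11 + 5))*(-19) = ((-1 - 1*16)*16)*(-19) = ((-1 - 16)*16)*(-19) = -17*16*(-19) = -272*(-19) = 5168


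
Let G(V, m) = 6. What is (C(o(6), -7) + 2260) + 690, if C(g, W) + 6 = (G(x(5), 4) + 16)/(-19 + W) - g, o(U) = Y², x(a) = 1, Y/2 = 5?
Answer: 36961/13 ≈ 2843.2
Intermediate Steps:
Y = 10 (Y = 2*5 = 10)
o(U) = 100 (o(U) = 10² = 100)
C(g, W) = -6 - g + 22/(-19 + W) (C(g, W) = -6 + ((6 + 16)/(-19 + W) - g) = -6 + (22/(-19 + W) - g) = -6 + (-g + 22/(-19 + W)) = -6 - g + 22/(-19 + W))
(C(o(6), -7) + 2260) + 690 = ((136 - 6*(-7) + 19*100 - 1*(-7)*100)/(-19 - 7) + 2260) + 690 = ((136 + 42 + 1900 + 700)/(-26) + 2260) + 690 = (-1/26*2778 + 2260) + 690 = (-1389/13 + 2260) + 690 = 27991/13 + 690 = 36961/13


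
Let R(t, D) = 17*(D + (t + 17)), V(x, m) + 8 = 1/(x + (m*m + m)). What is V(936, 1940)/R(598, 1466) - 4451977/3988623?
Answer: -65925675383382485/59052282110637844 ≈ -1.1164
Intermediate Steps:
V(x, m) = -8 + 1/(m + x + m²) (V(x, m) = -8 + 1/(x + (m*m + m)) = -8 + 1/(x + (m² + m)) = -8 + 1/(x + (m + m²)) = -8 + 1/(m + x + m²))
R(t, D) = 289 + 17*D + 17*t (R(t, D) = 17*(D + (17 + t)) = 17*(17 + D + t) = 289 + 17*D + 17*t)
V(936, 1940)/R(598, 1466) - 4451977/3988623 = ((1 - 8*1940 - 8*936 - 8*1940²)/(1940 + 936 + 1940²))/(289 + 17*1466 + 17*598) - 4451977/3988623 = ((1 - 15520 - 7488 - 8*3763600)/(1940 + 936 + 3763600))/(289 + 24922 + 10166) - 4451977*1/3988623 = ((1 - 15520 - 7488 - 30108800)/3766476)/35377 - 4451977/3988623 = ((1/3766476)*(-30131807))*(1/35377) - 4451977/3988623 = -30131807/3766476*1/35377 - 4451977/3988623 = -30131807/133246621452 - 4451977/3988623 = -65925675383382485/59052282110637844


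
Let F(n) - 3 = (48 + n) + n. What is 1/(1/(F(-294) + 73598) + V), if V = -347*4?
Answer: -73061/101408667 ≈ -0.00072046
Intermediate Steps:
F(n) = 51 + 2*n (F(n) = 3 + ((48 + n) + n) = 3 + (48 + 2*n) = 51 + 2*n)
V = -1388
1/(1/(F(-294) + 73598) + V) = 1/(1/((51 + 2*(-294)) + 73598) - 1388) = 1/(1/((51 - 588) + 73598) - 1388) = 1/(1/(-537 + 73598) - 1388) = 1/(1/73061 - 1388) = 1/(-101408667/73061) = -73061/101408667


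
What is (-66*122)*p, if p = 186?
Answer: -1497672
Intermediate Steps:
(-66*122)*p = -66*122*186 = -8052*186 = -1497672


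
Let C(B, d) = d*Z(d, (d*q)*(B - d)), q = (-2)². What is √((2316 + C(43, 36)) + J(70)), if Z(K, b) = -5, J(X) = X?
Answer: √2206 ≈ 46.968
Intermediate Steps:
q = 4
C(B, d) = -5*d (C(B, d) = d*(-5) = -5*d)
√((2316 + C(43, 36)) + J(70)) = √((2316 - 5*36) + 70) = √((2316 - 180) + 70) = √(2136 + 70) = √2206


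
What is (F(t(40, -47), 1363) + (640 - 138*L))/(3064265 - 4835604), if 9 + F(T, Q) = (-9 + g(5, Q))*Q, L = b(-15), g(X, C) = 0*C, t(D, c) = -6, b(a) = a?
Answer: 9566/1771339 ≈ 0.0054004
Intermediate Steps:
g(X, C) = 0
L = -15
F(T, Q) = -9 - 9*Q (F(T, Q) = -9 + (-9 + 0)*Q = -9 - 9*Q)
(F(t(40, -47), 1363) + (640 - 138*L))/(3064265 - 4835604) = ((-9 - 9*1363) + (640 - 138*(-15)))/(3064265 - 4835604) = ((-9 - 12267) + (640 + 2070))/(-1771339) = (-12276 + 2710)*(-1/1771339) = -9566*(-1/1771339) = 9566/1771339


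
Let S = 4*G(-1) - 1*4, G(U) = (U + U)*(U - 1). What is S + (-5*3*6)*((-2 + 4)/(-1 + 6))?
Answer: -24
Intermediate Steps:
G(U) = 2*U*(-1 + U) (G(U) = (2*U)*(-1 + U) = 2*U*(-1 + U))
S = 12 (S = 4*(2*(-1)*(-1 - 1)) - 1*4 = 4*(2*(-1)*(-2)) - 4 = 4*4 - 4 = 16 - 4 = 12)
S + (-5*3*6)*((-2 + 4)/(-1 + 6)) = 12 + (-5*3*6)*((-2 + 4)/(-1 + 6)) = 12 + (-15*6)*(2/5) = 12 - 180/5 = 12 - 90*⅖ = 12 - 36 = -24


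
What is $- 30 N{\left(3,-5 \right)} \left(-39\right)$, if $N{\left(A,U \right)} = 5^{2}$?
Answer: $29250$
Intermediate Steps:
$N{\left(A,U \right)} = 25$
$- 30 N{\left(3,-5 \right)} \left(-39\right) = \left(-30\right) 25 \left(-39\right) = \left(-750\right) \left(-39\right) = 29250$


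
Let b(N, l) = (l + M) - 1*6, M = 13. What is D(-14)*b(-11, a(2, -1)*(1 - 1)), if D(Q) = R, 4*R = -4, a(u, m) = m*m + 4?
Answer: -7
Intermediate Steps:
a(u, m) = 4 + m**2 (a(u, m) = m**2 + 4 = 4 + m**2)
R = -1 (R = (1/4)*(-4) = -1)
D(Q) = -1
b(N, l) = 7 + l (b(N, l) = (l + 13) - 1*6 = (13 + l) - 6 = 7 + l)
D(-14)*b(-11, a(2, -1)*(1 - 1)) = -(7 + (4 + (-1)**2)*(1 - 1)) = -(7 + (4 + 1)*0) = -(7 + 5*0) = -(7 + 0) = -1*7 = -7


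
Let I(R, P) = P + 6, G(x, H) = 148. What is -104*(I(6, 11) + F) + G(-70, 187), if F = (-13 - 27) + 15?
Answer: 980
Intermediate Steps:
I(R, P) = 6 + P
F = -25 (F = -40 + 15 = -25)
-104*(I(6, 11) + F) + G(-70, 187) = -104*((6 + 11) - 25) + 148 = -104*(17 - 25) + 148 = -104*(-8) + 148 = 832 + 148 = 980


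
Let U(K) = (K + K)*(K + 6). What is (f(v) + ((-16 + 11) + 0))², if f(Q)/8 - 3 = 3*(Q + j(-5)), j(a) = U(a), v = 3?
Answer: 22201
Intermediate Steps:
U(K) = 2*K*(6 + K) (U(K) = (2*K)*(6 + K) = 2*K*(6 + K))
j(a) = 2*a*(6 + a)
f(Q) = -216 + 24*Q (f(Q) = 24 + 8*(3*(Q + 2*(-5)*(6 - 5))) = 24 + 8*(3*(Q + 2*(-5)*1)) = 24 + 8*(3*(Q - 10)) = 24 + 8*(3*(-10 + Q)) = 24 + 8*(-30 + 3*Q) = 24 + (-240 + 24*Q) = -216 + 24*Q)
(f(v) + ((-16 + 11) + 0))² = ((-216 + 24*3) + ((-16 + 11) + 0))² = ((-216 + 72) + (-5 + 0))² = (-144 - 5)² = (-149)² = 22201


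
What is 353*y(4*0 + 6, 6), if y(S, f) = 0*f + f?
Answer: 2118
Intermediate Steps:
y(S, f) = f (y(S, f) = 0 + f = f)
353*y(4*0 + 6, 6) = 353*6 = 2118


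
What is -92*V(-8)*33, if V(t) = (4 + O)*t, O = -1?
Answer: 72864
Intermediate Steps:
V(t) = 3*t (V(t) = (4 - 1)*t = 3*t)
-92*V(-8)*33 = -276*(-8)*33 = -92*(-24)*33 = 2208*33 = 72864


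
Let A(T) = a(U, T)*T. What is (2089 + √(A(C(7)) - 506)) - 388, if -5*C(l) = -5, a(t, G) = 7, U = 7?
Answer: 1701 + I*√499 ≈ 1701.0 + 22.338*I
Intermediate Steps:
C(l) = 1 (C(l) = -⅕*(-5) = 1)
A(T) = 7*T
(2089 + √(A(C(7)) - 506)) - 388 = (2089 + √(7*1 - 506)) - 388 = (2089 + √(7 - 506)) - 388 = (2089 + √(-499)) - 388 = (2089 + I*√499) - 388 = 1701 + I*√499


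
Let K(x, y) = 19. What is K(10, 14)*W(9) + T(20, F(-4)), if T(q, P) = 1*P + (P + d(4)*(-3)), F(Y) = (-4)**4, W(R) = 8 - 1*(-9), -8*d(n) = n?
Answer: 1673/2 ≈ 836.50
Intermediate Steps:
d(n) = -n/8
W(R) = 17 (W(R) = 8 + 9 = 17)
F(Y) = 256
T(q, P) = 3/2 + 2*P (T(q, P) = 1*P + (P - 1/8*4*(-3)) = P + (P - 1/2*(-3)) = P + (P + 3/2) = P + (3/2 + P) = 3/2 + 2*P)
K(10, 14)*W(9) + T(20, F(-4)) = 19*17 + (3/2 + 2*256) = 323 + (3/2 + 512) = 323 + 1027/2 = 1673/2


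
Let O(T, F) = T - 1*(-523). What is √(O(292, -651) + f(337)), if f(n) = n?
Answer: 24*√2 ≈ 33.941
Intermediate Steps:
O(T, F) = 523 + T (O(T, F) = T + 523 = 523 + T)
√(O(292, -651) + f(337)) = √((523 + 292) + 337) = √(815 + 337) = √1152 = 24*√2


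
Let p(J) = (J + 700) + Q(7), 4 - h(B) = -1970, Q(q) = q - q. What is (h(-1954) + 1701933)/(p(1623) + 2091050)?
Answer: 189323/232597 ≈ 0.81395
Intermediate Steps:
Q(q) = 0
h(B) = 1974 (h(B) = 4 - 1*(-1970) = 4 + 1970 = 1974)
p(J) = 700 + J (p(J) = (J + 700) + 0 = (700 + J) + 0 = 700 + J)
(h(-1954) + 1701933)/(p(1623) + 2091050) = (1974 + 1701933)/((700 + 1623) + 2091050) = 1703907/(2323 + 2091050) = 1703907/2093373 = 1703907*(1/2093373) = 189323/232597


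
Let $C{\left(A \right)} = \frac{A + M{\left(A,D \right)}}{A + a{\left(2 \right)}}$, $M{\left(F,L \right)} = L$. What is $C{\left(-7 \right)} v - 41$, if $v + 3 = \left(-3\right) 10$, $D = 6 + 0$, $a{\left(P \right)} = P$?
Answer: $- \frac{238}{5} \approx -47.6$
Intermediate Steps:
$D = 6$
$C{\left(A \right)} = \frac{6 + A}{2 + A}$ ($C{\left(A \right)} = \frac{A + 6}{A + 2} = \frac{6 + A}{2 + A}$)
$v = -33$ ($v = -3 - 30 = -33$)
$C{\left(-7 \right)} v - 41 = \frac{6 - 7}{2 - 7} \left(-33\right) - 41 = \frac{1}{-5} \left(-1\right) \left(-33\right) - 41 = \left(- \frac{1}{5}\right) \left(-1\right) \left(-33\right) - 41 = \frac{1}{5} \left(-33\right) - 41 = - \frac{33}{5} - 41 = - \frac{238}{5}$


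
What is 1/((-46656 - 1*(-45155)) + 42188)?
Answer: 1/40687 ≈ 2.4578e-5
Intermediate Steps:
1/((-46656 - 1*(-45155)) + 42188) = 1/((-46656 + 45155) + 42188) = 1/(-1501 + 42188) = 1/40687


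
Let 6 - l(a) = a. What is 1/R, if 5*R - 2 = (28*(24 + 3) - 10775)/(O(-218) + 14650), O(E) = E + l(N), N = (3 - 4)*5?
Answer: 72215/18867 ≈ 3.8276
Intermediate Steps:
N = -5 (N = -1*5 = -5)
l(a) = 6 - a
O(E) = 11 + E (O(E) = E + (6 - 1*(-5)) = E + (6 + 5) = E + 11 = 11 + E)
R = 18867/72215 (R = 2/5 + ((28*(24 + 3) - 10775)/((11 - 218) + 14650))/5 = 2/5 + ((28*27 - 10775)/(-207 + 14650))/5 = 2/5 + ((756 - 10775)/14443)/5 = 2/5 + (-10019*1/14443)/5 = 2/5 + (1/5)*(-10019/14443) = 2/5 - 10019/72215 = 18867/72215 ≈ 0.26126)
1/R = 1/(18867/72215) = 72215/18867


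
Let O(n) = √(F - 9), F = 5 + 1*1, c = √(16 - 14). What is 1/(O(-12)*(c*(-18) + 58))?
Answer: -29*I*√3/4074 - 3*I*√6/1358 ≈ -0.017741*I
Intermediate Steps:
c = √2 ≈ 1.4142
F = 6 (F = 5 + 1 = 6)
O(n) = I*√3 (O(n) = √(6 - 9) = √(-3) = I*√3)
1/(O(-12)*(c*(-18) + 58)) = 1/((I*√3)*(√2*(-18) + 58)) = 1/((I*√3)*(-18*√2 + 58)) = 1/((I*√3)*(58 - 18*√2)) = 1/(I*√3*(58 - 18*√2)) = -I*√3/(3*(58 - 18*√2))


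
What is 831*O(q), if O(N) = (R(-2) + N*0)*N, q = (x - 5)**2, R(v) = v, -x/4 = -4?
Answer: -201102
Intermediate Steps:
x = 16 (x = -4*(-4) = 16)
q = 121 (q = (16 - 5)**2 = 11**2 = 121)
O(N) = -2*N (O(N) = (-2 + N*0)*N = (-2 + 0)*N = -2*N)
831*O(q) = 831*(-2*121) = 831*(-242) = -201102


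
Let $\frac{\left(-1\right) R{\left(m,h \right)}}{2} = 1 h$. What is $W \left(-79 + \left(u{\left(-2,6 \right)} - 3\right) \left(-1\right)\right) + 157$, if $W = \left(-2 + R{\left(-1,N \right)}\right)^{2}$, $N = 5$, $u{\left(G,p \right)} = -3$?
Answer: $-10355$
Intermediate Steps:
$R{\left(m,h \right)} = - 2 h$ ($R{\left(m,h \right)} = - 2 \cdot 1 h = - 2 h$)
$W = 144$ ($W = \left(-2 - 10\right)^{2} = \left(-12\right)^{2} = 144$)
$W \left(-79 + \left(u{\left(-2,6 \right)} - 3\right) \left(-1\right)\right) + 157 = 144 \left(-79 + \left(-3 - 3\right) \left(-1\right)\right) + 157 = 144 \left(-79 - -6\right) + 157 = 144 \left(-79 + 6\right) + 157 = 144 \left(-73\right) + 157 = -10512 + 157 = -10355$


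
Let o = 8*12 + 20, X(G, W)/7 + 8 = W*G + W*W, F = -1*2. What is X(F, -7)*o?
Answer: 44660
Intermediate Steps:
F = -2
X(G, W) = -56 + 7*W² + 7*G*W (X(G, W) = -56 + 7*(W*G + W*W) = -56 + 7*(G*W + W²) = -56 + 7*(W² + G*W) = -56 + (7*W² + 7*G*W) = -56 + 7*W² + 7*G*W)
o = 116 (o = 96 + 20 = 116)
X(F, -7)*o = (-56 + 7*(-7)² + 7*(-2)*(-7))*116 = (-56 + 7*49 + 98)*116 = (-56 + 343 + 98)*116 = 385*116 = 44660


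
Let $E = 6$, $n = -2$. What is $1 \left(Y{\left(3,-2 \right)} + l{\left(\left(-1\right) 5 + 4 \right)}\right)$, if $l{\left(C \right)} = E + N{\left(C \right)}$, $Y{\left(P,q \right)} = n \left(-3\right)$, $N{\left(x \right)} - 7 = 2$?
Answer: $21$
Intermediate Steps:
$N{\left(x \right)} = 9$ ($N{\left(x \right)} = 7 + 2 = 9$)
$Y{\left(P,q \right)} = 6$ ($Y{\left(P,q \right)} = \left(-2\right) \left(-3\right) = 6$)
$l{\left(C \right)} = 15$ ($l{\left(C \right)} = 6 + 9 = 15$)
$1 \left(Y{\left(3,-2 \right)} + l{\left(\left(-1\right) 5 + 4 \right)}\right) = 1 \left(6 + 15\right) = 1 \cdot 21 = 21$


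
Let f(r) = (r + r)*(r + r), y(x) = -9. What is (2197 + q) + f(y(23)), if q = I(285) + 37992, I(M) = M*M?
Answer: 121738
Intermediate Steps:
I(M) = M²
f(r) = 4*r² (f(r) = (2*r)*(2*r) = 4*r²)
q = 119217 (q = 285² + 37992 = 81225 + 37992 = 119217)
(2197 + q) + f(y(23)) = (2197 + 119217) + 4*(-9)² = 121414 + 4*81 = 121414 + 324 = 121738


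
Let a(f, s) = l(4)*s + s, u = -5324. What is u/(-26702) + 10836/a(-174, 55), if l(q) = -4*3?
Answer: -143060926/8077355 ≈ -17.711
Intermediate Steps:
l(q) = -12
a(f, s) = -11*s (a(f, s) = -12*s + s = -11*s)
u/(-26702) + 10836/a(-174, 55) = -5324/(-26702) + 10836/((-11*55)) = -5324*(-1/26702) + 10836/(-605) = 2662/13351 + 10836*(-1/605) = 2662/13351 - 10836/605 = -143060926/8077355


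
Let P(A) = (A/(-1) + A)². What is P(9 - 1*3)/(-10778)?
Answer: 0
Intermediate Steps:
P(A) = 0 (P(A) = (A*(-1) + A)² = (-A + A)² = 0² = 0)
P(9 - 1*3)/(-10778) = 0/(-10778) = 0*(-1/10778) = 0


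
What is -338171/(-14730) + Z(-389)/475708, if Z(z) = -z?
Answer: 80438190019/3503589420 ≈ 22.959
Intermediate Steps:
-338171/(-14730) + Z(-389)/475708 = -338171/(-14730) - 1*(-389)/475708 = -338171*(-1/14730) + 389*(1/475708) = 338171/14730 + 389/475708 = 80438190019/3503589420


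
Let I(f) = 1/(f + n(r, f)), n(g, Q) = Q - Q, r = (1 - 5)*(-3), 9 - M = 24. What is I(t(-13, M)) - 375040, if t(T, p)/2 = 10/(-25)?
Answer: -1500165/4 ≈ -3.7504e+5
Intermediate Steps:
M = -15 (M = 9 - 1*24 = 9 - 24 = -15)
r = 12 (r = -4*(-3) = 12)
t(T, p) = -4/5 (t(T, p) = 2*(10/(-25)) = 2*(10*(-1/25)) = 2*(-2/5) = -4/5)
n(g, Q) = 0
I(f) = 1/f (I(f) = 1/(f + 0) = 1/f)
I(t(-13, M)) - 375040 = 1/(-4/5) - 375040 = -5/4 - 375040 = -1500165/4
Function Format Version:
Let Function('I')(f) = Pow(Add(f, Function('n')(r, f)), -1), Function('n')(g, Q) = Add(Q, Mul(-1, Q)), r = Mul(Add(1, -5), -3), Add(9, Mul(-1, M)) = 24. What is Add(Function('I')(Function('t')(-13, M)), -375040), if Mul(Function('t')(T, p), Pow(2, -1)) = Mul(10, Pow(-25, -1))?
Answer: Rational(-1500165, 4) ≈ -3.7504e+5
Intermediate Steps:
M = -15 (M = Add(9, Mul(-1, 24)) = Add(9, -24) = -15)
r = 12 (r = Mul(-4, -3) = 12)
Function('t')(T, p) = Rational(-4, 5) (Function('t')(T, p) = Mul(2, Mul(10, Pow(-25, -1))) = Mul(2, Mul(10, Rational(-1, 25))) = Mul(2, Rational(-2, 5)) = Rational(-4, 5))
Function('n')(g, Q) = 0
Function('I')(f) = Pow(f, -1) (Function('I')(f) = Pow(Add(f, 0), -1) = Pow(f, -1))
Add(Function('I')(Function('t')(-13, M)), -375040) = Add(Pow(Rational(-4, 5), -1), -375040) = Add(Rational(-5, 4), -375040) = Rational(-1500165, 4)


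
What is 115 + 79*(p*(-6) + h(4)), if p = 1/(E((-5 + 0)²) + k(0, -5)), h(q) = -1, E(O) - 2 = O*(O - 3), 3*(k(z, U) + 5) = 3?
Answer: 9627/274 ≈ 35.135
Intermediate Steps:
k(z, U) = -4 (k(z, U) = -5 + (⅓)*3 = -5 + 1 = -4)
E(O) = 2 + O*(-3 + O) (E(O) = 2 + O*(O - 3) = 2 + O*(-3 + O))
p = 1/548 (p = 1/((2 + ((-5 + 0)²)² - 3*(-5 + 0)²) - 4) = 1/((2 + ((-5)²)² - 3*(-5)²) - 4) = 1/((2 + 25² - 3*25) - 4) = 1/((2 + 625 - 75) - 4) = 1/(552 - 4) = 1/548 ≈ 0.0018248)
115 + 79*(p*(-6) + h(4)) = 115 + 79*((1/548)*(-6) - 1) = 115 + 79*(-3/274 - 1) = 115 + 79*(-277/274) = 115 - 21883/274 = 9627/274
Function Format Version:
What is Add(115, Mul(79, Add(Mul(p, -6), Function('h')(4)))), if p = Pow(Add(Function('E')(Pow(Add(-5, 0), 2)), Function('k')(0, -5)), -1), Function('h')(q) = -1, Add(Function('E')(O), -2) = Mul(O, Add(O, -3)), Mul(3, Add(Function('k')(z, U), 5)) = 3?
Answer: Rational(9627, 274) ≈ 35.135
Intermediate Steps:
Function('k')(z, U) = -4 (Function('k')(z, U) = Add(-5, Mul(Rational(1, 3), 3)) = Add(-5, 1) = -4)
Function('E')(O) = Add(2, Mul(O, Add(-3, O))) (Function('E')(O) = Add(2, Mul(O, Add(O, -3))) = Add(2, Mul(O, Add(-3, O))))
p = Rational(1, 548) (p = Pow(Add(Add(2, Pow(Pow(Add(-5, 0), 2), 2), Mul(-3, Pow(Add(-5, 0), 2))), -4), -1) = Pow(Add(Add(2, Pow(Pow(-5, 2), 2), Mul(-3, Pow(-5, 2))), -4), -1) = Pow(Add(Add(2, Pow(25, 2), Mul(-3, 25)), -4), -1) = Pow(Add(Add(2, 625, -75), -4), -1) = Pow(Add(552, -4), -1) = Pow(548, -1) = Rational(1, 548) ≈ 0.0018248)
Add(115, Mul(79, Add(Mul(p, -6), Function('h')(4)))) = Add(115, Mul(79, Add(Mul(Rational(1, 548), -6), -1))) = Add(115, Mul(79, Add(Rational(-3, 274), -1))) = Add(115, Mul(79, Rational(-277, 274))) = Add(115, Rational(-21883, 274)) = Rational(9627, 274)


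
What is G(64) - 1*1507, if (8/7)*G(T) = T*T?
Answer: 2077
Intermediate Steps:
G(T) = 7*T**2/8 (G(T) = 7*(T*T)/8 = 7*T**2/8)
G(64) - 1*1507 = (7/8)*64**2 - 1*1507 = (7/8)*4096 - 1507 = 3584 - 1507 = 2077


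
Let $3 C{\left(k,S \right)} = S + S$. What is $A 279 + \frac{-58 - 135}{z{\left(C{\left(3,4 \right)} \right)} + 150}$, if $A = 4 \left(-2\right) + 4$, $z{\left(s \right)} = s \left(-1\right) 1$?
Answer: $- \frac{493851}{442} \approx -1117.3$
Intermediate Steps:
$C{\left(k,S \right)} = \frac{2 S}{3}$ ($C{\left(k,S \right)} = \frac{S + S}{3} = \frac{2 S}{3}$)
$z{\left(s \right)} = - s$ ($z{\left(s \right)} = - s 1 = - s$)
$A = -4$ ($A = -8 + 4 = -4$)
$A 279 + \frac{-58 - 135}{z{\left(C{\left(3,4 \right)} \right)} + 150} = \left(-4\right) 279 + \frac{-58 - 135}{- \frac{2 \cdot 4}{3} + 150} = -1116 - \frac{193}{\left(-1\right) \frac{8}{3} + 150} = -1116 - \frac{193}{- \frac{8}{3} + 150} = -1116 - \frac{193}{\frac{442}{3}} = -1116 - \frac{579}{442} = - \frac{493851}{442}$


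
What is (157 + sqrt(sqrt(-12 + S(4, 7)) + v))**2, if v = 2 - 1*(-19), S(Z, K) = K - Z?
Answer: (157 + sqrt(3)*sqrt(7 + I))**2 ≈ 26113.0 + 105.5*I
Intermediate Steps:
v = 21 (v = 2 + 19 = 21)
(157 + sqrt(sqrt(-12 + S(4, 7)) + v))**2 = (157 + sqrt(sqrt(-12 + (7 - 1*4)) + 21))**2 = (157 + sqrt(sqrt(-12 + (7 - 4)) + 21))**2 = (157 + sqrt(sqrt(-12 + 3) + 21))**2 = (157 + sqrt(sqrt(-9) + 21))**2 = (157 + sqrt(3*I + 21))**2 = (157 + sqrt(21 + 3*I))**2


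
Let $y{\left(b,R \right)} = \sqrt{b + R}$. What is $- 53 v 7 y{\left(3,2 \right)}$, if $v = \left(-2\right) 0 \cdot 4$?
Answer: $0$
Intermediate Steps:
$y{\left(b,R \right)} = \sqrt{R + b}$
$v = 0$ ($v = 0 \cdot 4 = 0$)
$- 53 v 7 y{\left(3,2 \right)} = \left(-53\right) 0 \cdot 7 \sqrt{2 + 3} = 0 \cdot 7 \sqrt{5} = 0$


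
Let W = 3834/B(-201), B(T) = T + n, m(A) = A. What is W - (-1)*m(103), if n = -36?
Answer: 6859/79 ≈ 86.823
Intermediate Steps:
B(T) = -36 + T (B(T) = T - 36 = -36 + T)
W = -1278/79 (W = 3834/(-36 - 201) = 3834/(-237) = 3834*(-1/237) = -1278/79 ≈ -16.177)
W - (-1)*m(103) = -1278/79 - (-1)*103 = -1278/79 - 1*(-103) = -1278/79 + 103 = 6859/79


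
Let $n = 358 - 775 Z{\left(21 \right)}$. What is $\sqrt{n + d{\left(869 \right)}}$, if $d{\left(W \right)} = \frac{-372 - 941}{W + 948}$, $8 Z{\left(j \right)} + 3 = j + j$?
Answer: $\frac{3 i \sqrt{20078028066}}{7268} \approx 58.488 i$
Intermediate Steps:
$Z{\left(j \right)} = - \frac{3}{8} + \frac{j}{4}$ ($Z{\left(j \right)} = - \frac{3}{8} + \frac{j + j}{8} = - \frac{3}{8} + \frac{2 j}{8} = - \frac{3}{8} + \frac{j}{4}$)
$d{\left(W \right)} = - \frac{1313}{948 + W}$
$n = - \frac{27361}{8}$ ($n = 358 - 775 \left(- \frac{3}{8} + \frac{1}{4} \cdot 21\right) = 358 - 775 \left(- \frac{3}{8} + \frac{21}{4}\right) = 358 - \frac{30225}{8} = - \frac{27361}{8} \approx -3420.1$)
$\sqrt{n + d{\left(869 \right)}} = \sqrt{- \frac{27361}{8} - \frac{1313}{948 + 869}} = \sqrt{- \frac{27361}{8} - \frac{1313}{1817}} = \sqrt{- \frac{49725441}{14536}} = \frac{3 i \sqrt{20078028066}}{7268}$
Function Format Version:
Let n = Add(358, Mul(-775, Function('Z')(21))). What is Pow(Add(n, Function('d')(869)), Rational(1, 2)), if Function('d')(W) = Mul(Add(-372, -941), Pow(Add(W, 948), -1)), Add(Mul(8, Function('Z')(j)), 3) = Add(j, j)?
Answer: Mul(Rational(3, 7268), I, Pow(20078028066, Rational(1, 2))) ≈ Mul(58.488, I)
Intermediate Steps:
Function('Z')(j) = Add(Rational(-3, 8), Mul(Rational(1, 4), j)) (Function('Z')(j) = Add(Rational(-3, 8), Mul(Rational(1, 8), Add(j, j))) = Add(Rational(-3, 8), Mul(Rational(1, 8), Mul(2, j))) = Add(Rational(-3, 8), Mul(Rational(1, 4), j)))
Function('d')(W) = Mul(-1313, Pow(Add(948, W), -1))
n = Rational(-27361, 8) (n = Add(358, Mul(-775, Add(Rational(-3, 8), Mul(Rational(1, 4), 21)))) = Add(358, Mul(-775, Add(Rational(-3, 8), Rational(21, 4)))) = Add(358, Mul(-775, Rational(39, 8))) = Add(358, Rational(-30225, 8)) = Rational(-27361, 8) ≈ -3420.1)
Pow(Add(n, Function('d')(869)), Rational(1, 2)) = Pow(Add(Rational(-27361, 8), Mul(-1313, Pow(Add(948, 869), -1))), Rational(1, 2)) = Pow(Add(Rational(-27361, 8), Mul(-1313, Pow(1817, -1))), Rational(1, 2)) = Pow(Add(Rational(-27361, 8), Mul(-1313, Rational(1, 1817))), Rational(1, 2)) = Pow(Add(Rational(-27361, 8), Rational(-1313, 1817)), Rational(1, 2)) = Pow(Rational(-49725441, 14536), Rational(1, 2)) = Mul(Rational(3, 7268), I, Pow(20078028066, Rational(1, 2)))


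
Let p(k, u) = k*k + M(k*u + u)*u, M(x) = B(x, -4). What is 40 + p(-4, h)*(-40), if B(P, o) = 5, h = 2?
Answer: -1000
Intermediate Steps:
M(x) = 5
p(k, u) = k**2 + 5*u (p(k, u) = k*k + 5*u = k**2 + 5*u)
40 + p(-4, h)*(-40) = 40 + ((-4)**2 + 5*2)*(-40) = 40 + (16 + 10)*(-40) = 40 + 26*(-40) = 40 - 1040 = -1000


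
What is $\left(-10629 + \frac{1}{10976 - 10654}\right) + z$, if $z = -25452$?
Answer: $- \frac{11618081}{322} \approx -36081.0$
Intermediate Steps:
$\left(-10629 + \frac{1}{10976 - 10654}\right) + z = \left(-10629 + \frac{1}{10976 - 10654}\right) - 25452 = \left(-10629 + \frac{1}{322}\right) - 25452 = - \frac{3422537}{322} - 25452 = - \frac{11618081}{322}$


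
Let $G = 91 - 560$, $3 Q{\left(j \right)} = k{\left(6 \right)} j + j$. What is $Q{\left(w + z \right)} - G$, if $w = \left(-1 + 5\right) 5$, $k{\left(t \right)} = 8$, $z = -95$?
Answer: $244$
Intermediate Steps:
$w = 20$ ($w = 4 \cdot 5 = 20$)
$Q{\left(j \right)} = 3 j$ ($Q{\left(j \right)} = \frac{8 j + j}{3} = \frac{9 j}{3} = 3 j$)
$G = -469$ ($G = 91 - 560 = -469$)
$Q{\left(w + z \right)} - G = 3 \left(20 - 95\right) - -469 = 3 \left(-75\right) + 469 = -225 + 469 = 244$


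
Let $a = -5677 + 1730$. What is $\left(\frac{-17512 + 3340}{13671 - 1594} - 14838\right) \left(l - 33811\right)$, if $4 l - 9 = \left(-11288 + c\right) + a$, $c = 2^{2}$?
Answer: $\frac{6741354454317}{12077} \approx 5.582 \cdot 10^{8}$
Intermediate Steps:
$a = -3947$
$c = 4$
$l = - \frac{7611}{2}$ ($l = \frac{9}{4} + \frac{\left(-11288 + 4\right) - 3947}{4} = \frac{9}{4} + \frac{-11284 - 3947}{4} = \frac{9}{4} + \frac{1}{4} \left(-15231\right) = \frac{9}{4} - \frac{15231}{4} = - \frac{7611}{2} \approx -3805.5$)
$\left(\frac{-17512 + 3340}{13671 - 1594} - 14838\right) \left(l - 33811\right) = \left(\frac{-17512 + 3340}{13671 - 1594} - 14838\right) \left(- \frac{7611}{2} - 33811\right) = \left(- \frac{14172}{12077} - 14838\right) \left(- \frac{7611}{2} - 33811\right) = \left(\left(-14172\right) \frac{1}{12077} - 14838\right) \left(- \frac{7611}{2} - 33811\right) = \left(- \frac{14172}{12077} - 14838\right) \left(- \frac{75233}{2}\right) = \left(- \frac{179212698}{12077}\right) \left(- \frac{75233}{2}\right) = \frac{6741354454317}{12077}$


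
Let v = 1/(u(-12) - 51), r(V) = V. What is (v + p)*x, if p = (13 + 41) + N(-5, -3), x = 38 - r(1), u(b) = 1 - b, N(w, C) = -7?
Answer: 66045/38 ≈ 1738.0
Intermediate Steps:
v = -1/38 (v = 1/((1 - 1*(-12)) - 51) = 1/((1 + 12) - 51) = 1/(13 - 51) = 1/(-38) = -1/38 ≈ -0.026316)
x = 37 (x = 38 - 1*1 = 38 - 1 = 37)
p = 47 (p = (13 + 41) - 7 = 54 - 7 = 47)
(v + p)*x = (-1/38 + 47)*37 = (1785/38)*37 = 66045/38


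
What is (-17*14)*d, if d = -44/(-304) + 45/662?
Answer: -636769/12578 ≈ -50.626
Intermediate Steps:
d = 5351/25156 (d = -44*(-1/304) + 45*(1/662) = 11/76 + 45/662 = 5351/25156 ≈ 0.21271)
(-17*14)*d = -17*14*(5351/25156) = -238*5351/25156 = -636769/12578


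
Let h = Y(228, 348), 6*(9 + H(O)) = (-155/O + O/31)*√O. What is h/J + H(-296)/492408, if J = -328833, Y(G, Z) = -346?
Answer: 18601519/17991111096 - 82811*I*√74/13555007424 ≈ 0.0010339 - 5.2554e-5*I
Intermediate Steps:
H(O) = -9 + √O*(-155/O + O/31)/6 (H(O) = -9 + ((-155/O + O/31)*√O)/6 = -9 + (√O*(-155/O + O/31))/6 = -9 + √O*(-155/O + O/31)/6)
h = -346
h/J + H(-296)/492408 = -346/(-328833) + (-9 - (-155)*I*√74/888 + (-296)^(3/2)/186)/492408 = -346*(-1/328833) + (-9 - (-155)*I*√74/888 + (-592*I*√74)/186)*(1/492408) = 346/328833 + (-9 + 155*I*√74/888 - 296*I*√74/93)*(1/492408) = 346/328833 + (-9 - 82811*I*√74/27528)*(1/492408) = 346/328833 + (-1/54712 - 82811*I*√74/13555007424) = 18601519/17991111096 - 82811*I*√74/13555007424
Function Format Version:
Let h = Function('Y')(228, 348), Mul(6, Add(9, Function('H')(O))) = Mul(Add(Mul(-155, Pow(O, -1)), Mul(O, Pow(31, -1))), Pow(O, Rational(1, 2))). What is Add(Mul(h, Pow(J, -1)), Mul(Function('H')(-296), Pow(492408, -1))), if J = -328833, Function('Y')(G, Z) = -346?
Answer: Add(Rational(18601519, 17991111096), Mul(Rational(-82811, 13555007424), I, Pow(74, Rational(1, 2)))) ≈ Add(0.0010339, Mul(-5.2554e-5, I))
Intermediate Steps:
Function('H')(O) = Add(-9, Mul(Rational(1, 6), Pow(O, Rational(1, 2)), Add(Mul(-155, Pow(O, -1)), Mul(Rational(1, 31), O)))) (Function('H')(O) = Add(-9, Mul(Rational(1, 6), Mul(Add(Mul(-155, Pow(O, -1)), Mul(O, Pow(31, -1))), Pow(O, Rational(1, 2))))) = Add(-9, Mul(Rational(1, 6), Mul(Add(Mul(-155, Pow(O, -1)), Mul(O, Rational(1, 31))), Pow(O, Rational(1, 2))))) = Add(-9, Mul(Rational(1, 6), Mul(Add(Mul(-155, Pow(O, -1)), Mul(Rational(1, 31), O)), Pow(O, Rational(1, 2))))) = Add(-9, Mul(Rational(1, 6), Mul(Pow(O, Rational(1, 2)), Add(Mul(-155, Pow(O, -1)), Mul(Rational(1, 31), O))))) = Add(-9, Mul(Rational(1, 6), Pow(O, Rational(1, 2)), Add(Mul(-155, Pow(O, -1)), Mul(Rational(1, 31), O)))))
h = -346
Add(Mul(h, Pow(J, -1)), Mul(Function('H')(-296), Pow(492408, -1))) = Add(Mul(-346, Pow(-328833, -1)), Mul(Add(-9, Mul(Rational(-155, 6), Pow(-296, Rational(-1, 2))), Mul(Rational(1, 186), Pow(-296, Rational(3, 2)))), Pow(492408, -1))) = Add(Mul(-346, Rational(-1, 328833)), Mul(Add(-9, Mul(Rational(-155, 6), Mul(Rational(-1, 148), I, Pow(74, Rational(1, 2)))), Mul(Rational(1, 186), Mul(-592, I, Pow(74, Rational(1, 2))))), Rational(1, 492408))) = Add(Rational(346, 328833), Mul(Add(-9, Mul(Rational(155, 888), I, Pow(74, Rational(1, 2))), Mul(Rational(-296, 93), I, Pow(74, Rational(1, 2)))), Rational(1, 492408))) = Add(Rational(346, 328833), Mul(Add(-9, Mul(Rational(-82811, 27528), I, Pow(74, Rational(1, 2)))), Rational(1, 492408))) = Add(Rational(346, 328833), Add(Rational(-1, 54712), Mul(Rational(-82811, 13555007424), I, Pow(74, Rational(1, 2))))) = Add(Rational(18601519, 17991111096), Mul(Rational(-82811, 13555007424), I, Pow(74, Rational(1, 2))))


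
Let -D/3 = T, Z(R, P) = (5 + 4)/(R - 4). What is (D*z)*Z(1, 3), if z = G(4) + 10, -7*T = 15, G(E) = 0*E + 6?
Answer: -2160/7 ≈ -308.57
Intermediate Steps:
G(E) = 6 (G(E) = 0 + 6 = 6)
Z(R, P) = 9/(-4 + R)
T = -15/7 (T = -1/7*15 = -15/7 ≈ -2.1429)
D = 45/7 (D = -3*(-15/7) = 45/7 ≈ 6.4286)
z = 16 (z = 6 + 10 = 16)
(D*z)*Z(1, 3) = ((45/7)*16)*(9/(-4 + 1)) = 720*(9/(-3))/7 = 720*(9*(-1/3))/7 = (720/7)*(-3) = -2160/7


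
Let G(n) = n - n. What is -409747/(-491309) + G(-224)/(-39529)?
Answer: 31519/37793 ≈ 0.83399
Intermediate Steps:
G(n) = 0
-409747/(-491309) + G(-224)/(-39529) = -409747/(-491309) + 0/(-39529) = -409747*(-1/491309) + 0*(-1/39529) = 31519/37793 + 0 = 31519/37793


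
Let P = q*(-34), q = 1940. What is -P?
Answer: 65960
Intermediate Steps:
P = -65960 (P = 1940*(-34) = -65960)
-P = -1*(-65960) = 65960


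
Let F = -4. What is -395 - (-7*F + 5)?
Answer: -428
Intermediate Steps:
-395 - (-7*F + 5) = -395 - (-7*(-4) + 5) = -395 - (28 + 5) = -395 - 1*33 = -395 - 33 = -428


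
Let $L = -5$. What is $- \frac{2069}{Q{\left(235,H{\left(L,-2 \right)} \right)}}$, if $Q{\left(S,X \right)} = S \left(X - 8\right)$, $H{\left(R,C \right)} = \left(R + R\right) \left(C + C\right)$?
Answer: $- \frac{2069}{7520} \approx -0.27513$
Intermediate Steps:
$H{\left(R,C \right)} = 4 C R$ ($H{\left(R,C \right)} = 2 R 2 C = 4 C R$)
$Q{\left(S,X \right)} = S \left(-8 + X\right)$
$- \frac{2069}{Q{\left(235,H{\left(L,-2 \right)} \right)}} = - \frac{2069}{235 \left(-8 + 4 \left(-2\right) \left(-5\right)\right)} = - \frac{2069}{235 \left(-8 + 40\right)} = - \frac{2069}{235 \cdot 32} = - \frac{2069}{7520}$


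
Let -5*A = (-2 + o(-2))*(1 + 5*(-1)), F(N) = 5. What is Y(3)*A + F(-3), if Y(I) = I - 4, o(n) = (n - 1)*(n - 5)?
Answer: -51/5 ≈ -10.200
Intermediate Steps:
o(n) = (-1 + n)*(-5 + n)
Y(I) = -4 + I
A = 76/5 (A = -(-2 + (5 + (-2)² - 6*(-2)))*(1 + 5*(-1))/5 = -(-2 + (5 + 4 + 12))*(1 - 5)/5 = -(-2 + 21)*(-4)/5 = -19*(-4)/5 = -⅕*(-76) = 76/5 ≈ 15.200)
Y(3)*A + F(-3) = (-4 + 3)*(76/5) + 5 = -1*76/5 + 5 = -76/5 + 5 = -51/5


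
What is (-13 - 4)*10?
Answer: -170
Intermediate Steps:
(-13 - 4)*10 = -17*10 = -170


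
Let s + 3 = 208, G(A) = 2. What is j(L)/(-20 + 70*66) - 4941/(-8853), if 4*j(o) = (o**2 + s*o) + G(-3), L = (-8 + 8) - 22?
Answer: 2303747/6787300 ≈ 0.33942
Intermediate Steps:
L = -22 (L = 0 - 22 = -22)
s = 205 (s = -3 + 208 = 205)
j(o) = 1/2 + o**2/4 + 205*o/4 (j(o) = ((o**2 + 205*o) + 2)/4 = (2 + o**2 + 205*o)/4 = 1/2 + o**2/4 + 205*o/4)
j(L)/(-20 + 70*66) - 4941/(-8853) = (1/2 + (1/4)*(-22)**2 + (205/4)*(-22))/(-20 + 70*66) - 4941/(-8853) = (1/2 + (1/4)*484 - 2255/2)/(-20 + 4620) - 4941*(-1/8853) = (1/2 + 121 - 2255/2)/4600 + 1647/2951 = -1006*1/4600 + 1647/2951 = -503/2300 + 1647/2951 = 2303747/6787300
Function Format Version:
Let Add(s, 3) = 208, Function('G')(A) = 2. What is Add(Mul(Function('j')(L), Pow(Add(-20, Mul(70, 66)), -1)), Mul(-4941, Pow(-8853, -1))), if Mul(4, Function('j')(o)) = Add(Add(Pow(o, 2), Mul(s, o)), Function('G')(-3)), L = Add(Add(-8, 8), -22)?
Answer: Rational(2303747, 6787300) ≈ 0.33942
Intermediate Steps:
L = -22 (L = Add(0, -22) = -22)
s = 205 (s = Add(-3, 208) = 205)
Function('j')(o) = Add(Rational(1, 2), Mul(Rational(1, 4), Pow(o, 2)), Mul(Rational(205, 4), o)) (Function('j')(o) = Mul(Rational(1, 4), Add(Add(Pow(o, 2), Mul(205, o)), 2)) = Mul(Rational(1, 4), Add(2, Pow(o, 2), Mul(205, o))) = Add(Rational(1, 2), Mul(Rational(1, 4), Pow(o, 2)), Mul(Rational(205, 4), o)))
Add(Mul(Function('j')(L), Pow(Add(-20, Mul(70, 66)), -1)), Mul(-4941, Pow(-8853, -1))) = Add(Mul(Add(Rational(1, 2), Mul(Rational(1, 4), Pow(-22, 2)), Mul(Rational(205, 4), -22)), Pow(Add(-20, Mul(70, 66)), -1)), Mul(-4941, Pow(-8853, -1))) = Add(Mul(Add(Rational(1, 2), Mul(Rational(1, 4), 484), Rational(-2255, 2)), Pow(Add(-20, 4620), -1)), Mul(-4941, Rational(-1, 8853))) = Add(Mul(Add(Rational(1, 2), 121, Rational(-2255, 2)), Pow(4600, -1)), Rational(1647, 2951)) = Add(Mul(-1006, Rational(1, 4600)), Rational(1647, 2951)) = Add(Rational(-503, 2300), Rational(1647, 2951)) = Rational(2303747, 6787300)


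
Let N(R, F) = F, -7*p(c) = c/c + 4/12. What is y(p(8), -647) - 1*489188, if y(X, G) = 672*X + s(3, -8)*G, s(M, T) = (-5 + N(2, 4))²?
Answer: -489963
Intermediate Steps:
p(c) = -4/21 (p(c) = -(c/c + 4/12)/7 = -(1 + 4*(1/12))/7 = -(1 + ⅓)/7 = -⅐*4/3 = -4/21)
s(M, T) = 1 (s(M, T) = (-5 + 4)² = (-1)² = 1)
y(X, G) = G + 672*X (y(X, G) = 672*X + 1*G = 672*X + G = G + 672*X)
y(p(8), -647) - 1*489188 = (-647 + 672*(-4/21)) - 1*489188 = (-647 - 128) - 489188 = -775 - 489188 = -489963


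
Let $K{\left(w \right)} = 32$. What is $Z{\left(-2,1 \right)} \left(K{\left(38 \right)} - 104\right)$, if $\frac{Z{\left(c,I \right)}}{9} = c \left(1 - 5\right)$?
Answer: $-5184$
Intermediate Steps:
$Z{\left(c,I \right)} = - 36 c$ ($Z{\left(c,I \right)} = 9 c \left(1 - 5\right) = 9 c \left(-4\right) = 9 \left(- 4 c\right) = - 36 c$)
$Z{\left(-2,1 \right)} \left(K{\left(38 \right)} - 104\right) = \left(-36\right) \left(-2\right) \left(32 - 104\right) = 72 \left(-72\right) = -5184$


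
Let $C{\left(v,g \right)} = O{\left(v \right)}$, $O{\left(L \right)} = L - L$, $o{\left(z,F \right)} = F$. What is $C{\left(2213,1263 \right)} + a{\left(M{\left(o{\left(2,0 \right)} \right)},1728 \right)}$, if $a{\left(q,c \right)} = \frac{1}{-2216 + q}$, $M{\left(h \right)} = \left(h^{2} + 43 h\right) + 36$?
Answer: $- \frac{1}{2180} \approx -0.00045872$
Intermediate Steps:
$O{\left(L \right)} = 0$
$C{\left(v,g \right)} = 0$
$M{\left(h \right)} = 36 + h^{2} + 43 h$
$C{\left(2213,1263 \right)} + a{\left(M{\left(o{\left(2,0 \right)} \right)},1728 \right)} = 0 + \frac{1}{-2216 + \left(36 + 0^{2} + 43 \cdot 0\right)} = 0 + \frac{1}{-2216 + \left(36 + 0 + 0\right)} = 0 + \frac{1}{-2216 + 36} = 0 + \frac{1}{-2180} = 0 - \frac{1}{2180} = - \frac{1}{2180}$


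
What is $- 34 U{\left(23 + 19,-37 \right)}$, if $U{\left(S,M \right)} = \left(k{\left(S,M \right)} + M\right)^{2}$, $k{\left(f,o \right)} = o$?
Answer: $-186184$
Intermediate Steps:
$U{\left(S,M \right)} = 4 M^{2}$ ($U{\left(S,M \right)} = \left(M + M\right)^{2} = \left(2 M\right)^{2} = 4 M^{2}$)
$- 34 U{\left(23 + 19,-37 \right)} = - 34 \cdot 4 \left(-37\right)^{2} = - 34 \cdot 4 \cdot 1369 = \left(-34\right) 5476 = -186184$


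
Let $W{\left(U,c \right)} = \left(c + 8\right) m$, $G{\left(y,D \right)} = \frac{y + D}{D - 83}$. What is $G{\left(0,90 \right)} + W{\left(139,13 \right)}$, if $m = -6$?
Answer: $- \frac{792}{7} \approx -113.14$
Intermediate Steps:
$G{\left(y,D \right)} = \frac{D + y}{-83 + D}$
$W{\left(U,c \right)} = -48 - 6 c$ ($W{\left(U,c \right)} = \left(c + 8\right) \left(-6\right) = \left(8 + c\right) \left(-6\right) = -48 - 6 c$)
$G{\left(0,90 \right)} + W{\left(139,13 \right)} = \frac{90 + 0}{-83 + 90} - 126 = \frac{1}{7} \cdot 90 - 126 = \frac{90}{7} - 126 = - \frac{792}{7}$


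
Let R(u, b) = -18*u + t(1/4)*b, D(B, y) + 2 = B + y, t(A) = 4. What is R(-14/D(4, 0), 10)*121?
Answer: 20086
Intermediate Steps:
D(B, y) = -2 + B + y (D(B, y) = -2 + (B + y) = -2 + B + y)
R(u, b) = -18*u + 4*b
R(-14/D(4, 0), 10)*121 = (-(-252)/(-2 + 4 + 0) + 4*10)*121 = (-(-252)/2 + 40)*121 = (-18*(-7) + 40)*121 = (126 + 40)*121 = 166*121 = 20086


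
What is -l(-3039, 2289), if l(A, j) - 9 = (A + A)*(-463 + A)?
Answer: -21285165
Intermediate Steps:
l(A, j) = 9 + 2*A*(-463 + A) (l(A, j) = 9 + (A + A)*(-463 + A) = 9 + (2*A)*(-463 + A) = 9 + 2*A*(-463 + A))
-l(-3039, 2289) = -(9 - 926*(-3039) + 2*(-3039)²) = -(9 + 2814114 + 2*9235521) = -(9 + 2814114 + 18471042) = -1*21285165 = -21285165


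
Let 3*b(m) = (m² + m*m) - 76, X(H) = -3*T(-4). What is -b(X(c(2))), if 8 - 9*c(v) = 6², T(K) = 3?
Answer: -86/3 ≈ -28.667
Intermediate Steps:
c(v) = -28/9 (c(v) = 8/9 - ⅑*6² = 8/9 - ⅑*36 = 8/9 - 4 = -28/9)
X(H) = -9 (X(H) = -3*3 = -9)
b(m) = -76/3 + 2*m²/3 (b(m) = ((m² + m*m) - 76)/3 = ((m² + m²) - 76)/3 = (2*m² - 76)/3 = (-76 + 2*m²)/3 = -76/3 + 2*m²/3)
-b(X(c(2))) = -(-76/3 + (⅔)*(-9)²) = -(-76/3 + (⅔)*81) = -(-76/3 + 54) = -1*86/3 = -86/3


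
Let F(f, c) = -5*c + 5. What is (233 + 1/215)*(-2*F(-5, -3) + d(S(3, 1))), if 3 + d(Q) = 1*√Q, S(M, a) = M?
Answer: -50096/5 + 50096*√3/215 ≈ -9615.6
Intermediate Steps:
F(f, c) = 5 - 5*c
d(Q) = -3 + √Q (d(Q) = -3 + 1*√Q = -3 + √Q)
(233 + 1/215)*(-2*F(-5, -3) + d(S(3, 1))) = (233 + 1/215)*(-2*(5 - 5*(-3)) + (-3 + √3)) = (233 + 1/215)*(-2*(5 + 15) + (-3 + √3)) = 50096*(-2*20 + (-3 + √3))/215 = 50096*(-40 + (-3 + √3))/215 = 50096*(-43 + √3)/215 = -50096/5 + 50096*√3/215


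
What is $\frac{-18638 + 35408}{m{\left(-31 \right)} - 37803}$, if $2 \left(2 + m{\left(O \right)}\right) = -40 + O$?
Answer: $- \frac{11180}{25227} \approx -0.44318$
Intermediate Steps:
$m{\left(O \right)} = -22 + \frac{O}{2}$ ($m{\left(O \right)} = -2 + \frac{-40 + O}{2} = -2 + \left(-20 + \frac{O}{2}\right) = -22 + \frac{O}{2}$)
$\frac{-18638 + 35408}{m{\left(-31 \right)} - 37803} = \frac{-18638 + 35408}{\left(-22 + \frac{1}{2} \left(-31\right)\right) - 37803} = \frac{16770}{\left(-22 - \frac{31}{2}\right) - 37803} = \frac{16770}{- \frac{75}{2} - 37803} = \frac{16770}{- \frac{75681}{2}} = 16770 \left(- \frac{2}{75681}\right) = - \frac{11180}{25227}$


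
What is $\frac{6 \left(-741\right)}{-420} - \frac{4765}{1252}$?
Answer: $\frac{297091}{43820} \approx 6.7798$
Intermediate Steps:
$\frac{6 \left(-741\right)}{-420} - \frac{4765}{1252} = \left(-4446\right) \left(- \frac{1}{420}\right) - \frac{4765}{1252} = \frac{741}{70} - \frac{4765}{1252} = \frac{297091}{43820}$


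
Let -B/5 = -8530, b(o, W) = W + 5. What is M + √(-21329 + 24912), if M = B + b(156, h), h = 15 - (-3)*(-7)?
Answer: 42649 + √3583 ≈ 42709.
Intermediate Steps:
h = -6 (h = 15 - 1*21 = 15 - 21 = -6)
b(o, W) = 5 + W
B = 42650 (B = -5*(-8530) = 42650)
M = 42649 (M = 42650 + (5 - 6) = 42650 - 1 = 42649)
M + √(-21329 + 24912) = 42649 + √(-21329 + 24912) = 42649 + √3583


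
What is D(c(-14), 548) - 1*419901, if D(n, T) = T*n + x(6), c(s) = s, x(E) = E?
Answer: -427567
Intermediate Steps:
D(n, T) = 6 + T*n (D(n, T) = T*n + 6 = 6 + T*n)
D(c(-14), 548) - 1*419901 = (6 + 548*(-14)) - 1*419901 = (6 - 7672) - 419901 = -7666 - 419901 = -427567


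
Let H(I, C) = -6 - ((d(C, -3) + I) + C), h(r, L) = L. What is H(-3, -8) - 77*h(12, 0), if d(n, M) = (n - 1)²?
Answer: -76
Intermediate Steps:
d(n, M) = (-1 + n)²
H(I, C) = -6 - C - I - (-1 + C)² (H(I, C) = -6 - (((-1 + C)² + I) + C) = -6 - ((I + (-1 + C)²) + C) = -6 - (C + I + (-1 + C)²) = -6 + (-C - I - (-1 + C)²) = -6 - C - I - (-1 + C)²)
H(-3, -8) - 77*h(12, 0) = (-7 - 8 - 1*(-3) - 1*(-8)²) - 77*0 = (-7 - 8 + 3 - 1*64) + 0 = (-7 - 8 + 3 - 64) + 0 = -76 + 0 = -76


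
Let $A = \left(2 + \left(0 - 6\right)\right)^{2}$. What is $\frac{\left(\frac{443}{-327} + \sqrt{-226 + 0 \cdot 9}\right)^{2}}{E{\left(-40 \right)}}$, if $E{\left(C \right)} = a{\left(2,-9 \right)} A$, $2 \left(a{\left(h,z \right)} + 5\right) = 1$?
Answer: $\frac{23969705}{7698888} + \frac{443 i \sqrt{226}}{11772} \approx 3.1134 + 0.56573 i$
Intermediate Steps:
$a{\left(h,z \right)} = - \frac{9}{2}$ ($a{\left(h,z \right)} = -5 + \frac{1}{2} \cdot 1 = -5 + \frac{1}{2} = - \frac{9}{2}$)
$A = 16$ ($A = \left(2 + \left(0 - 6\right)\right)^{2} = \left(2 - 6\right)^{2} = \left(-4\right)^{2} = 16$)
$E{\left(C \right)} = -72$ ($E{\left(C \right)} = \left(- \frac{9}{2}\right) 16 = -72$)
$\frac{\left(\frac{443}{-327} + \sqrt{-226 + 0 \cdot 9}\right)^{2}}{E{\left(-40 \right)}} = \frac{\left(\frac{443}{-327} + \sqrt{-226 + 0 \cdot 9}\right)^{2}}{-72} = \left(443 \left(- \frac{1}{327}\right) + \sqrt{-226 + 0}\right)^{2} \left(- \frac{1}{72}\right) = \left(- \frac{443}{327} + \sqrt{-226}\right)^{2} \left(- \frac{1}{72}\right) = \left(- \frac{443}{327} + i \sqrt{226}\right)^{2} \left(- \frac{1}{72}\right) = - \frac{\left(- \frac{443}{327} + i \sqrt{226}\right)^{2}}{72}$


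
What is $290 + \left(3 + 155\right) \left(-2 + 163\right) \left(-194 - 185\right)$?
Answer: $-9640712$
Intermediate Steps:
$290 + \left(3 + 155\right) \left(-2 + 163\right) \left(-194 - 185\right) = 290 + 158 \cdot 161 \left(-194 - 185\right) = 290 + 25438 \left(-379\right) = 290 - 9641002 = -9640712$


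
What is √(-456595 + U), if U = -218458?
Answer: I*√675053 ≈ 821.62*I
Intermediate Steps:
√(-456595 + U) = √(-456595 - 218458) = √(-675053) = I*√675053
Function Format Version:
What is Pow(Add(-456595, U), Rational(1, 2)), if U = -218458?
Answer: Mul(I, Pow(675053, Rational(1, 2))) ≈ Mul(821.62, I)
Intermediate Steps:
Pow(Add(-456595, U), Rational(1, 2)) = Pow(Add(-456595, -218458), Rational(1, 2)) = Pow(-675053, Rational(1, 2)) = Mul(I, Pow(675053, Rational(1, 2)))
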